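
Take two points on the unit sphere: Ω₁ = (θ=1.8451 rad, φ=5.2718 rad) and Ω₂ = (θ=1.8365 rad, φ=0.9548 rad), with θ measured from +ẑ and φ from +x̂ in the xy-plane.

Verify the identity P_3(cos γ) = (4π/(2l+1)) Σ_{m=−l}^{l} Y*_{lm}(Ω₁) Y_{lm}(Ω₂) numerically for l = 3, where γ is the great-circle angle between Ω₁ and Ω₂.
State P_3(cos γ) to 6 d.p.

Addition theorem: P_3(cos γ) = (4π/7) Σ_m Y*_{lm}(Ω₁) Y_{lm}(Ω₂), m = −3…3:
  m=-3: Y*=-0.370011-0.039906i  Y=-0.360516-0.102573i  product +0.129301+0.052340i
  m=-2: Y*=+0.112033+0.230762i  Y=+0.083042+0.235654i  product -0.045076+0.045564i
  m=-1: Y*=-0.104527+0.166941i  Y=-0.118055+0.166773i  product -0.015501-0.037140i
  m=+0: Y*=+0.266169-0.000000i  Y=+0.260191+0.000000i  product +0.069255+0.000000i
  m=+1: Y*=+0.104527+0.166941i  Y=+0.118055+0.166773i  product -0.015501+0.037140i
  m=+2: Y*=+0.112033-0.230762i  Y=+0.083042-0.235654i  product -0.045076-0.045564i
  m=+3: Y*=+0.370011-0.039906i  Y=+0.360516-0.102573i  product +0.129301-0.052340i
Total Σ_m = +0.206702+0.000000i. Multiply by 1.795196: +0.371071+0.000000i. P_3(cos γ) = 0.371071

0.371071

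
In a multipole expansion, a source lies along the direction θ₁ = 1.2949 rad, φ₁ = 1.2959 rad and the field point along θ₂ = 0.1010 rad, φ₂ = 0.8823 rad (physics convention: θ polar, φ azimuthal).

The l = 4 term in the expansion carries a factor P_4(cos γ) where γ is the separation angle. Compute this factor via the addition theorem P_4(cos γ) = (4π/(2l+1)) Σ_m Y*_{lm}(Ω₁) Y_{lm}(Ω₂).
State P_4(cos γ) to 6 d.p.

-0.037246

Addition theorem: P_4(cos γ) = (4π/9) Σ_m Y*_{lm}(Ω₁) Y_{lm}(Ω₂), m = −4…4:
  term(m=-4) = -0.00000 + 0.00002j   from Y*(Ω₁)=0.17219 - 0.33796j, Y(Ω₂)=-0.00004 + 0.00002j
  term(m=-3) = 0.00013 + 0.00037j   from Y*(Ω₁)=-0.22304 - 0.20617j, Y(Ω₂)=-0.00112 - 0.00061j
  term(m=-2) = -0.00203 - 0.00221j   from Y*(Ω₁)=0.12689 - 0.07776j, Y(Ω₂)=-0.00388 - 0.01979j
  term(m=-1) = -0.05251 - 0.02305j   from Y*(Ω₁)=-0.08349 - 0.29604j, Y(Ω₂)=0.11847 - 0.14398j
  term(m=+0) = 0.08217 + 0.00000j   from Y*(Ω₁)=0.10224 + 0.00000j, Y(Ω₂)=0.80365 + 0.00000j
  term(m=+1) = -0.05251 + 0.02305j   from Y*(Ω₁)=0.08349 - 0.29604j, Y(Ω₂)=-0.11847 - 0.14398j
  term(m=+2) = -0.00203 + 0.00221j   from Y*(Ω₁)=0.12689 + 0.07776j, Y(Ω₂)=-0.00388 + 0.01979j
  term(m=+3) = 0.00013 - 0.00037j   from Y*(Ω₁)=0.22304 - 0.20617j, Y(Ω₂)=0.00112 - 0.00061j
  term(m=+4) = -0.00000 - 0.00002j   from Y*(Ω₁)=0.17219 + 0.33796j, Y(Ω₂)=-0.00004 - 0.00002j
Σ over m = -0.02668 - 0.00000j; ×(4π/9) → -0.03725 - 0.00000j. Real part: -0.037246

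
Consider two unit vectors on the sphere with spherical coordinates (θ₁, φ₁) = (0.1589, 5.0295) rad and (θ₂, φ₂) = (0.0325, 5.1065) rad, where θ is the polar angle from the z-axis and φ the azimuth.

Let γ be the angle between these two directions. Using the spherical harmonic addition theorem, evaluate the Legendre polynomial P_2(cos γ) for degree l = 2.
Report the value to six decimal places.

Expand P_2 via completeness: Σ_{m} conj(Y_{2,m}) at Ω₁ times Y_{2,m} at Ω₂ —
  term(m=-2) = (0.000004, -0.000001)   from Y*(Ω₁)=(-0.007791, -0.005731), Y(Ω₂)=(-0.000288, 0.000289)
  term(m=-1) = (0.003019, -0.000233)   from Y*(Ω₁)=(0.037638, -0.114684), Y(Ω₂)=(0.009634, 0.023167)
  term(m=+0) = (0.382338, 0.000000)   from Y*(Ω₁)=(0.607093, -0.000000), Y(Ω₂)=(0.629784, 0.000000)
  term(m=+1) = (0.003019, 0.000233)   from Y*(Ω₁)=(-0.037638, -0.114684), Y(Ω₂)=(-0.009634, 0.023167)
  term(m=+2) = (0.000004, 0.000001)   from Y*(Ω₁)=(-0.007791, 0.005731), Y(Ω₂)=(-0.000288, -0.000289)
Total Σ_m = (0.388384, 0.000000). Multiply by 2.513274: (0.976117, 0.000000). P_2(cos γ) = 0.976117

0.976117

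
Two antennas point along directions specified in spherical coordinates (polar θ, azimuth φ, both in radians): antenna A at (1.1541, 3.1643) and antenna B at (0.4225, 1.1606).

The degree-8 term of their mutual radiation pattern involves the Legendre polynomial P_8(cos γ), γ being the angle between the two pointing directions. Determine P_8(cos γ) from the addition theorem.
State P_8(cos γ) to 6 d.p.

Term-by-term m-sum for l=8 (normalisation 4π/17 = 0.739198):
  term(m=-8) = -0.000098-0.000033i   from Y*(Ω₁)=+0.247840+0.045524i, Y(Ω₂)=-0.000408-0.000057i
  term(m=-7) = +0.000182+0.001625i   from Y*(Ω₁)=-0.440508-0.070615i, Y(Ω₂)=-0.000978-0.003532i
  term(m=-6) = +0.005635-0.003410i   from Y*(Ω₁)=+0.317732+0.043559i, Y(Ω₂)=+0.015962-0.012919i
  term(m=-5) = +0.007714+0.005206i   from Y*(Ω₁)=+0.113477+0.012939i, Y(Ω₂)=+0.072266+0.037640i
  term(m=-4) = +0.013362-0.082370i   from Y*(Ω₁)=-0.356849-0.032502i, Y(Ω₂)=-0.016286+0.232309i
  term(m=-3) = -0.025418+0.007092i   from Y*(Ω₁)=+0.057342+0.003912i, Y(Ω₂)=-0.432817+0.153204i
  term(m=-2) = -0.111350-0.130869i   from Y*(Ω₁)=+0.322529+0.014658i, Y(Ω₂)=-0.362931-0.389265i
  term(m=-1) = -0.006256+0.013538i   from Y*(Ω₁)=-0.124098-0.002818i, Y(Ω₂)=+0.047913-0.110179i
  term(m=+0) = +0.141024+0.000000i   from Y*(Ω₁)=-0.305396-0.000000i, Y(Ω₂)=-0.461775+0.000000i
  term(m=+1) = -0.006256-0.013538i   from Y*(Ω₁)=+0.124098-0.002818i, Y(Ω₂)=-0.047913-0.110179i
  term(m=+2) = -0.111350+0.130869i   from Y*(Ω₁)=+0.322529-0.014658i, Y(Ω₂)=-0.362931+0.389265i
  term(m=+3) = -0.025418-0.007092i   from Y*(Ω₁)=-0.057342+0.003912i, Y(Ω₂)=+0.432817+0.153204i
  term(m=+4) = +0.013362+0.082370i   from Y*(Ω₁)=-0.356849+0.032502i, Y(Ω₂)=-0.016286-0.232309i
  term(m=+5) = +0.007714-0.005206i   from Y*(Ω₁)=-0.113477+0.012939i, Y(Ω₂)=-0.072266+0.037640i
  term(m=+6) = +0.005635+0.003410i   from Y*(Ω₁)=+0.317732-0.043559i, Y(Ω₂)=+0.015962+0.012919i
  term(m=+7) = +0.000182-0.001625i   from Y*(Ω₁)=+0.440508-0.070615i, Y(Ω₂)=+0.000978-0.003532i
  term(m=+8) = -0.000098+0.000033i   from Y*(Ω₁)=+0.247840-0.045524i, Y(Ω₂)=-0.000408+0.000057i
Accumulated sum -0.091439-0.000000i; after 4π/(2l+1) scaling, -0.067592-0.000000i ⇒ P_8 = -0.067592

-0.067592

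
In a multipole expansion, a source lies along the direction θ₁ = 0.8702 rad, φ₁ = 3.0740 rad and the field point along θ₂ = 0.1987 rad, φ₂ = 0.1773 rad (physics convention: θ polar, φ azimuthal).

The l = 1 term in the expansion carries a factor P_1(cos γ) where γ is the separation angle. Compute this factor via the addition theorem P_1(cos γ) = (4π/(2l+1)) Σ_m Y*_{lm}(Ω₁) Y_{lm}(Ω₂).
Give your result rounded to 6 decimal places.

0.485591

Expand P_1 via completeness: Σ_{m} conj(Y_{1,m}) at Ω₁ times Y_{1,m} at Ω₂ —
  m=-1: (-0.263513, 0.017839) × (0.067130, -0.012028) = (-0.017475, 0.004367)  (running Σ = (-0.017475, 0.004367))
  m=0: (0.314989, -0.000000) × (0.478989, 0.000000) = (0.150876, 0.000000)  (running Σ = (0.133401, 0.004367))
  m=1: (0.263513, 0.017839) × (-0.067130, -0.012028) = (-0.017475, -0.004367)  (running Σ = (0.115926, 0.000000))
Σ over m = (0.115926, 0.000000); ×(4π/3) → (0.485591, 0.000000). Real part: 0.485591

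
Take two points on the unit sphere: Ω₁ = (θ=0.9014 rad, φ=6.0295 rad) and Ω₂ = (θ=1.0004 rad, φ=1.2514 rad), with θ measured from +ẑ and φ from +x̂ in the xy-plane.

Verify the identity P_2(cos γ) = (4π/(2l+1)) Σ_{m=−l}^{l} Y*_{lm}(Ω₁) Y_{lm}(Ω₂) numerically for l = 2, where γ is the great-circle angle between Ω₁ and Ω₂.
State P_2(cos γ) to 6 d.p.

Addition theorem: P_2(cos γ) = (4π/5) Σ_m Y*_{lm}(Ω₁) Y_{lm}(Ω₂), m = −2…2:
  m=-2: Y*=+0.207620-0.115418i  Y=-0.219691-0.163158i  product -0.064444-0.008518i
  m=-1: Y*=+0.363893-0.094347i  Y=+0.110246-0.333352i  product +0.008667-0.131706i
  m=+0: Y*=+0.048920-0.000000i  Y=-0.039522+0.000000i  product -0.001933+0.000000i
  m=+1: Y*=-0.363893-0.094347i  Y=-0.110246-0.333352i  product +0.008667+0.131706i
  m=+2: Y*=+0.207620+0.115418i  Y=-0.219691+0.163158i  product -0.064444+0.008518i
Total Σ_m = -0.113487+0.000000i. Multiply by 2.513274: -0.285224+0.000000i. P_2(cos γ) = -0.285224

-0.285224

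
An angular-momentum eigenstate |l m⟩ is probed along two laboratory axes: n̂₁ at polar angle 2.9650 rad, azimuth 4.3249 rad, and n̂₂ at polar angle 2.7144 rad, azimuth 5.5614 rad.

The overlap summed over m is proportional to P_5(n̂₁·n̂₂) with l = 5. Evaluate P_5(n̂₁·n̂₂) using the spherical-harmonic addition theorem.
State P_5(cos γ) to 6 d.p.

0.100642

Expand P_5 via completeness: Σ_{m} conj(Y_{5,m}) at Ω₁ times Y_{5,m} at Ω₂ —
  term(m=-5) = (0.000000, 0.000000)   from Y*(Ω₁)=(-0.000072, 0.000028), Y(Ω₂)=(-0.005059, -0.002553)
  term(m=-4) = (0.000013, 0.000053)   from Y*(Ω₁)=(-0.000029, 0.001376), Y(Ω₂)=(0.038095, -0.009908)
  term(m=-3) = (-0.001939, 0.001237)   from Y*(Ω₁)=(0.013293, 0.005751), Y(Ω₂)=(-0.088962, 0.131566)
  term(m=-2) = (-0.030303, -0.023939)   from Y*(Ω₁)=(0.070168, -0.068721), Y(Ω₂)=(-0.049891, -0.390024)
  term(m=-1) = (0.066831, -0.192412)   from Y*(Ω₁)=(-0.152140, -0.372780), Y(Ω₂)=(0.379737, 0.334256)
  term(m=+0) = (0.018895, 0.000000)   from Y*(Ω₁)=(-0.728981, -0.000000), Y(Ω₂)=(-0.025919, 0.000000)
  term(m=+1) = (0.066831, 0.192412)   from Y*(Ω₁)=(0.152140, -0.372780), Y(Ω₂)=(-0.379737, 0.334256)
  term(m=+2) = (-0.030303, 0.023939)   from Y*(Ω₁)=(0.070168, 0.068721), Y(Ω₂)=(-0.049891, 0.390024)
  term(m=+3) = (-0.001939, -0.001237)   from Y*(Ω₁)=(-0.013293, 0.005751), Y(Ω₂)=(0.088962, 0.131566)
  term(m=+4) = (0.000013, -0.000053)   from Y*(Ω₁)=(-0.000029, -0.001376), Y(Ω₂)=(0.038095, 0.009908)
  term(m=+5) = (0.000000, -0.000000)   from Y*(Ω₁)=(0.000072, 0.000028), Y(Ω₂)=(0.005059, -0.002553)
Accumulated sum (0.088097, -0.000000); after 4π/(2l+1) scaling, (0.100642, -0.000000) ⇒ P_5 = 0.100642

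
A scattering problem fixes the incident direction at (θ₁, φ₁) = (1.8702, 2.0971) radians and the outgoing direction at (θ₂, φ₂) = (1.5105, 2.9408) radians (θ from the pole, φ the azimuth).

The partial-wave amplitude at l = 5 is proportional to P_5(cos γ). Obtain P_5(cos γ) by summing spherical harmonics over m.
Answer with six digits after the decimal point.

-0.192281

Summing Y*_{l m}(θ₁,φ₁)·Y_{l m}(θ₂,φ₂) over m ∈ [−5, 5]; prefactor 4π/(2·5+1) = 1.142397:
  m=-5: Y*=(-0.180492, -0.322621)  Y=(-0.246966, -0.388000)  product (-0.080602, 0.149707)
  m=-4: Y*=(0.183800, -0.310542)  Y=(0.060973, 0.063180)  product (0.030827, -0.007322)
  m=-3: Y*=(-0.065499, -0.000532)  Y=(0.274238, 0.188575)  product (-0.017862, -0.012497)
  m=-2: Y*=(-0.167055, -0.292997)  Y=(-0.092640, -0.039341)  product (0.003949, 0.033715)
  m=-1: Y*=(0.009071, -0.015614)  Y=(-0.297437, -0.060539)  product (-0.003643, 0.004095)
  m=+0: Y*=(-0.323804, -0.000000)  Y=(0.103926, 0.000000)  product (-0.033651, -0.000000)
  m=+1: Y*=(-0.009071, -0.015614)  Y=(0.297437, -0.060539)  product (-0.003643, -0.004095)
  m=+2: Y*=(-0.167055, 0.292997)  Y=(-0.092640, 0.039341)  product (0.003949, -0.033715)
  m=+3: Y*=(0.065499, -0.000532)  Y=(-0.274238, 0.188575)  product (-0.017862, 0.012497)
  m=+4: Y*=(0.183800, 0.310542)  Y=(0.060973, -0.063180)  product (0.030827, 0.007322)
  m=+5: Y*=(0.180492, -0.322621)  Y=(0.246966, -0.388000)  product (-0.080602, -0.149707)
Σ over m = (-0.168314, -0.000000); ×(4π/11) → (-0.192281, -0.000000). Real part: -0.192281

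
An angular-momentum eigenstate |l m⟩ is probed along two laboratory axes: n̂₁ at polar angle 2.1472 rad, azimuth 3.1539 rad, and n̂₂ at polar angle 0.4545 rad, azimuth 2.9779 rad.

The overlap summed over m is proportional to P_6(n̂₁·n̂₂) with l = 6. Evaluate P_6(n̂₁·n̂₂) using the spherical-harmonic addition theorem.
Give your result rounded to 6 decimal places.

-0.211279

Term-by-term m-sum for l=6 (normalisation 4π/13 = 0.966644):
  m=-6: Y*=+0.167353+0.012381i  Y=+0.001920+0.002876i  product +0.000286+0.000505i
  m=-5: Y*=+0.377160+0.023239i  Y=-0.016755-0.017902i  product -0.005903-0.007141i
  m=-4: Y*=+0.399274+0.019672i  Y=+0.082834+0.063597i  product +0.031823+0.027022i
  m=-3: Y*=+0.055917+0.002066i  Y=-0.256766-0.137312i  product -0.014074-0.008208i
  m=-2: Y*=-0.328455-0.008086i  Y=+0.473997+0.160972i  product -0.154385-0.056705i
  m=-1: Y*=-0.188146-0.002316i  Y=-0.366744-0.060575i  product +0.068861+0.012246i
  m=+0: Y*=+0.282890-0.000000i  Y=-0.253750+0.000000i  product -0.071784+0.000000i
  m=+1: Y*=+0.188146-0.002316i  Y=+0.366744-0.060575i  product +0.068861-0.012246i
  m=+2: Y*=-0.328455+0.008086i  Y=+0.473997-0.160972i  product -0.154385+0.056705i
  m=+3: Y*=-0.055917+0.002066i  Y=+0.256766-0.137312i  product -0.014074+0.008208i
  m=+4: Y*=+0.399274-0.019672i  Y=+0.082834-0.063597i  product +0.031823-0.027022i
  m=+5: Y*=-0.377160+0.023239i  Y=+0.016755-0.017902i  product -0.005903+0.007141i
  m=+6: Y*=+0.167353-0.012381i  Y=+0.001920-0.002876i  product +0.000286-0.000505i
Σ over m = -0.218570-0.000000i; ×(4π/13) → -0.211279-0.000000i. Real part: -0.211279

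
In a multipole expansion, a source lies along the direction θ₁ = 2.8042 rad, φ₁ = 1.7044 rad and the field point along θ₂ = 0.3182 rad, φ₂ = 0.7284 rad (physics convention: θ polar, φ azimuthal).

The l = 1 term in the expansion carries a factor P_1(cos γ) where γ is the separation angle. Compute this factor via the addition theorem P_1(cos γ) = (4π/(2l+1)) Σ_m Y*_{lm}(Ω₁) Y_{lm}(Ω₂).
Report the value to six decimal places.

-0.838220

Expand P_1 via completeness: Σ_{m} conj(Y_{1,m}) at Ω₁ times Y_{1,m} at Ω₂ —
  m=-1: Y*=-0.01523 + 0.11335j  Y=0.08066 - 0.07195j  product 0.00693 + 0.01024j
  m=+0: Y*=-0.46106 + 0.00000j  Y=0.46407 + 0.00000j  product -0.21396 + 0.00000j
  m=+1: Y*=0.01523 + 0.11335j  Y=-0.08066 - 0.07195j  product 0.00693 - 0.01024j
Total Σ_m = -0.20011 + 0.00000j. Multiply by 4.188790: -0.83822 + 0.00000j. P_1(cos γ) = -0.838220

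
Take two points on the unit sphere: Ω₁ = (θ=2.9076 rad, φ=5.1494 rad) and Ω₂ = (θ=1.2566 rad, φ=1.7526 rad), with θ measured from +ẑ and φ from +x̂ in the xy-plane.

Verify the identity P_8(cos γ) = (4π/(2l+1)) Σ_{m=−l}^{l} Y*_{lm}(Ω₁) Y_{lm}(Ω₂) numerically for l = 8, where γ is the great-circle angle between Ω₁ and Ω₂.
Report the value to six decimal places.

Expand P_8 via completeness: Σ_{m} conj(Y_{8,m}) at Ω₁ times Y_{8,m} at Ω₂ —
  m=-8: Y*=-0.00000 - 0.00000j  Y=0.04005 - 0.34263j  product -0.00000 + 0.00000j
  m=-7: Y*=0.00001 + 0.00007j  Y=0.42862 + 0.13173j  product -0.00001 + 0.00003j
  m=-6: Y*=0.00067 - 0.00038j  Y=-0.05565 + 0.10690j  product 0.00000 + 0.00009j
  m=-5: Y*=-0.00485 - 0.00342j  Y=0.24176 + 0.18832j  product -0.00053 - 0.00174j
  m=-4: Y*=-0.00596 + 0.03330j  Y=-0.18408 + 0.16381j  product -0.00436 - 0.00711j
  m=-3: Y*=0.13631 - 0.03623j  Y=0.10510 + 0.17320j  product 0.02060 + 0.01980j
  m=-2: Y*=-0.25976 - 0.31042j  Y=-0.26503 + 0.10085j  product 0.10015 + 0.05607j
  m=-1: Y*=-0.28565 + 0.61149j  Y=0.02760 + 0.15015j  product -0.09970 - 0.02601j
  m=+0: Y*=0.26829 + 0.00000j  Y=-0.29129 + 0.00000j  product -0.07815 + 0.00000j
  m=+1: Y*=0.28565 + 0.61149j  Y=-0.02760 + 0.15015j  product -0.09970 + 0.02601j
  m=+2: Y*=-0.25976 + 0.31042j  Y=-0.26503 - 0.10085j  product 0.10015 - 0.05607j
  m=+3: Y*=-0.13631 - 0.03623j  Y=-0.10510 + 0.17320j  product 0.02060 - 0.01980j
  m=+4: Y*=-0.00596 - 0.03330j  Y=-0.18408 - 0.16381j  product -0.00436 + 0.00711j
  m=+5: Y*=0.00485 - 0.00342j  Y=-0.24176 + 0.18832j  product -0.00053 + 0.00174j
  m=+6: Y*=0.00067 + 0.00038j  Y=-0.05565 - 0.10690j  product 0.00000 - 0.00009j
  m=+7: Y*=-0.00001 + 0.00007j  Y=-0.42862 + 0.13173j  product -0.00001 - 0.00003j
  m=+8: Y*=-0.00000 + 0.00000j  Y=0.04005 + 0.34263j  product -0.00000 - 0.00000j
Σ over m = -0.04582 - 0.00000j; ×(4π/17) → -0.03387 - 0.00000j. Real part: -0.033870

-0.033870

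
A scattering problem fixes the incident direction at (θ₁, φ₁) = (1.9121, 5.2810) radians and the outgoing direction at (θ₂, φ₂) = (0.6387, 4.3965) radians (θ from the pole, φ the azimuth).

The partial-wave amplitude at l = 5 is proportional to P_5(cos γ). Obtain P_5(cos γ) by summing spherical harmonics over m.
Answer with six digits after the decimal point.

0.157811

Summing Y*_{l m}(θ₁,φ₁)·Y_{l m}(θ₂,φ₂) over m ∈ [−5, 5]; prefactor 4π/(2·5+1) = 1.142397:
  term(m=-5) = -0.003445-0.011549i   from Y*(Ω₁)=+0.101429+0.329598i, Y(Ω₂)=-0.034947-0.000302i
  term(m=-4) = +0.053183+0.022260i   from Y*(Ω₁)=+0.250620-0.295354i, Y(Ω₂)=+0.045013+0.141869i
  term(m=-3) = -0.000748+0.000397i   from Y*(Ω₁)=-0.002384-0.000324i, Y(Ω₂)=+0.285781-0.205375i
  term(m=-2) = -0.029736+0.148056i   from Y*(Ω₁)=-0.140493-0.303470i, Y(Ω₂)=-0.364411-0.266691i
  term(m=-1) = -0.007808-0.009533i   from Y*(Ω₁)=-0.049550+0.077541i, Y(Ω₂)=-0.041600+0.127283i
  term(m=+0) = +0.115249+0.000000i   from Y*(Ω₁)=-0.311138-0.000000i, Y(Ω₂)=-0.370410+0.000000i
  term(m=+1) = -0.007808+0.009533i   from Y*(Ω₁)=+0.049550+0.077541i, Y(Ω₂)=+0.041600+0.127283i
  term(m=+2) = -0.029736-0.148056i   from Y*(Ω₁)=-0.140493+0.303470i, Y(Ω₂)=-0.364411+0.266691i
  term(m=+3) = -0.000748-0.000397i   from Y*(Ω₁)=+0.002384-0.000324i, Y(Ω₂)=-0.285781-0.205375i
  term(m=+4) = +0.053183-0.022260i   from Y*(Ω₁)=+0.250620+0.295354i, Y(Ω₂)=+0.045013-0.141869i
  term(m=+5) = -0.003445+0.011549i   from Y*(Ω₁)=-0.101429+0.329598i, Y(Ω₂)=+0.034947-0.000302i
Accumulated sum +0.138141+0.000000i; after 4π/(2l+1) scaling, +0.157811+0.000000i ⇒ P_5 = 0.157811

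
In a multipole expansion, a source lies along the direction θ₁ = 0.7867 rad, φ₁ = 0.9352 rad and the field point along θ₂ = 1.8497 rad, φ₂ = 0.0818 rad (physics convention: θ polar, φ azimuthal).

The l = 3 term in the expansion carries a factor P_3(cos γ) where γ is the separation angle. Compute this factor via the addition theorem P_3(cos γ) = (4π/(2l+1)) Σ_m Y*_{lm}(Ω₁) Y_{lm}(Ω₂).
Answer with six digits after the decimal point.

-0.339089

Expand P_3 via completeness: Σ_{m} conj(Y_{3,m}) at Ω₁ times Y_{3,m} at Ω₂ —
  m=-3: (-0.139807, 0.048825) × (0.359595, -0.090060) = (-0.045877, 0.030148)  (running Σ = (-0.045877, 0.030148))
  m=-2: (-0.106781, 0.345679) × (-0.256558, 0.042351) = (0.012756, -0.093209)  (running Σ = (-0.033121, -0.063061))
  m=-1: (0.202877, 0.275005) × (-0.192308, 0.015766) = (-0.043351, -0.049687)  (running Σ = (-0.076472, -0.112748))
  m=0: (-0.133481, -0.000000) × (0.269276, 0.000000) = (-0.035943, -0.000000)  (running Σ = (-0.112415, -0.112748))
  m=1: (-0.202877, 0.275005) × (0.192308, 0.015766) = (-0.043351, 0.049687)  (running Σ = (-0.155766, -0.063061))
  m=2: (-0.106781, -0.345679) × (-0.256558, -0.042351) = (0.012756, 0.093209)  (running Σ = (-0.143010, 0.030148))
  m=3: (0.139807, 0.048825) × (-0.359595, -0.090060) = (-0.045877, -0.030148)  (running Σ = (-0.188887, -0.000000))
Σ over m = (-0.188887, -0.000000); ×(4π/7) → (-0.339089, -0.000000). Real part: -0.339089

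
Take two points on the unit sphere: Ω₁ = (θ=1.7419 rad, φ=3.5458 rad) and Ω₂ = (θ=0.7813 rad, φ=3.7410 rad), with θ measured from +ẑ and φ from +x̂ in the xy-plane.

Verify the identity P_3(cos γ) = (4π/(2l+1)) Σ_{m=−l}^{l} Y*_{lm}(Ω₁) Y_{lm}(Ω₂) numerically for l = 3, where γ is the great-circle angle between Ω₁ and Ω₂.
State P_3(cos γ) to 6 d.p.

-0.401088

Addition theorem: P_3(cos γ) = (4π/7) Σ_m Y*_{lm}(Ω₁) Y_{lm}(Ω₂), m = −3…3:
  m=-3: Y*=-0.13995 - 0.37388j  Y=0.03285 + 0.14195j  product 0.04847 - 0.03215j
  m=-2: Y*=-0.11670 - 0.12220j  Y=0.13078 - 0.33522j  product -0.05623 + 0.02314j
  m=-1: Y*=0.25035 + 0.10709j  Y=-0.28571 + 0.19522j  product -0.09244 + 0.01828j
  m=+0: Y*=0.18141 + 0.00000j  Y=-0.12705 + 0.00000j  product -0.02305 + 0.00000j
  m=+1: Y*=-0.25035 + 0.10709j  Y=0.28571 + 0.19522j  product -0.09244 - 0.01828j
  m=+2: Y*=-0.11670 + 0.12220j  Y=0.13078 + 0.33522j  product -0.05623 - 0.02314j
  m=+3: Y*=0.13995 - 0.37388j  Y=-0.03285 + 0.14195j  product 0.04847 + 0.03215j
Σ over m = -0.22342 + 0.00000j; ×(4π/7) → -0.40109 + 0.00000j. Real part: -0.401088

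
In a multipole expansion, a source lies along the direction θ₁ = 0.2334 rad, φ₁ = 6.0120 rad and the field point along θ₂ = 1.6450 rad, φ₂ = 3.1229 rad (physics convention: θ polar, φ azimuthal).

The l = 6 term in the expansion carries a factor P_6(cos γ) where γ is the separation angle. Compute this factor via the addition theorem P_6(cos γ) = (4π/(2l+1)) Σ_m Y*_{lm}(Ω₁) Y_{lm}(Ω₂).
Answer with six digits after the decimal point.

0.119961

Term-by-term m-sum for l=6 (normalisation 4π/13 = 0.966644):
  m=-6: (-0.000004, -0.000074) × (0.472177, 0.053181) = (0.000002, -0.000035)  (running Σ = (0.000002, -0.000035))
  m=-5: (0.000230, -0.001053) × (0.121831, 0.011420) = (0.000040, -0.000126)  (running Σ = (0.000042, -0.000161))
  m=-4: (0.004489, -0.008496) × (-0.330610, -0.024766) = (-0.001694, 0.002698)  (running Σ = (-0.001652, 0.002537))
  m=-3: (0.039918, -0.042232) × (-0.140564, -0.007891) = (-0.005944, 0.005621)  (running Σ = (-0.007597, 0.008158))
  m=-2: (0.201849, -0.121646) × (0.291980, 0.010921) = (0.060264, -0.033314)  (running Σ = (0.052668, -0.025156))
  m=-1: (0.550942, -0.153181) × (0.147273, 0.002753) = (0.081560, -0.021042)  (running Σ = (0.134228, -0.046198))
  m=0: (0.512329, -0.000000) × (-0.281763, 0.000000) = (-0.144356, 0.000000)  (running Σ = (-0.010128, -0.046198))
  m=1: (-0.550942, -0.153181) × (-0.147273, 0.002753) = (0.081560, 0.021042)  (running Σ = (0.071433, -0.025156))
  m=2: (0.201849, 0.121646) × (0.291980, -0.010921) = (0.060264, 0.033314)  (running Σ = (0.131697, 0.008158))
  m=3: (-0.039918, -0.042232) × (0.140564, -0.007891) = (-0.005944, -0.005621)  (running Σ = (0.125753, 0.002537))
  m=4: (0.004489, 0.008496) × (-0.330610, 0.024766) = (-0.001694, -0.002698)  (running Σ = (0.124059, -0.000161))
  m=5: (-0.000230, -0.001053) × (-0.121831, 0.011420) = (0.000040, 0.000126)  (running Σ = (0.124099, -0.000035))
  m=6: (-0.000004, 0.000074) × (0.472177, -0.053181) = (0.000002, 0.000035)  (running Σ = (0.124101, 0.000000))
Accumulated sum (0.124101, 0.000000); after 4π/(2l+1) scaling, (0.119961, 0.000000) ⇒ P_6 = 0.119961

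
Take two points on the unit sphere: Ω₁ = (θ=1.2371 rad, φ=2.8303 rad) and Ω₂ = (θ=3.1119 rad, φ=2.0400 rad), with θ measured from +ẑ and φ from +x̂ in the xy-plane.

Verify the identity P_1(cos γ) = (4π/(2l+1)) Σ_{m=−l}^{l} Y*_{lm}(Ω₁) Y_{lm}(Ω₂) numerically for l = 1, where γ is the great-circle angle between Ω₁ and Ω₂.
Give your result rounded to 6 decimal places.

Expand P_1 via completeness: Σ_{m} conj(Y_{1,m}) at Ω₁ times Y_{1,m} at Ω₂ —
  term(m=-1) = (0.002356, 0.002379)   from Y*(Ω₁)=(-0.310747, 0.099984), Y(Ω₂)=(-0.004638, -0.009149)
  term(m=+0) = (-0.078159, 0.000000)   from Y*(Ω₁)=(0.160036, -0.000000), Y(Ω₂)=(-0.488387, 0.000000)
  term(m=+1) = (0.002356, -0.002379)   from Y*(Ω₁)=(0.310747, 0.099984), Y(Ω₂)=(0.004638, -0.009149)
Accumulated sum (-0.073447, 0.000000); after 4π/(2l+1) scaling, (-0.307656, 0.000000) ⇒ P_1 = -0.307656

-0.307656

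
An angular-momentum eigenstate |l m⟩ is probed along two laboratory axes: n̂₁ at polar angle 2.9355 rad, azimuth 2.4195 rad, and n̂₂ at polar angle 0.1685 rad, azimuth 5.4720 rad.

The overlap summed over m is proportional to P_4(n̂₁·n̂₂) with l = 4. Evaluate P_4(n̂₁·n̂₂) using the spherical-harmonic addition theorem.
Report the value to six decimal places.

0.991590

Expand P_4 via completeness: Σ_{m} conj(Y_{4,m}) at Ω₁ times Y_{4,m} at Ω₂ —
  m=-4: -0.000751-0.000194i × -0.000348-0.000036i = +0.000000+0.000000i  (running Σ = +0.000000+0.000000i)
  m=-3: -0.005889-0.008692i × -0.004421+0.003785i = +0.000059+0.000016i  (running Σ = +0.000059+0.000016i)
  m=-2: +0.010095-0.079305i × -0.002815+0.054525i = +0.004296+0.000774i  (running Σ = +0.004355+0.000790i)
  m=-1: +0.263603-0.232175i × +0.204844+0.215690i = +0.104075+0.009297i  (running Σ = +0.108430+0.010087i)
  m=0: +0.675581-0.000000i × +0.730206+0.000000i = +0.493314+0.000000i  (running Σ = +0.601744+0.010087i)
  m=1: -0.263603-0.232175i × -0.204844+0.215690i = +0.104075-0.009297i  (running Σ = +0.705819+0.000790i)
  m=2: +0.010095+0.079305i × -0.002815-0.054525i = +0.004296-0.000774i  (running Σ = +0.710115+0.000016i)
  m=3: +0.005889-0.008692i × +0.004421+0.003785i = +0.000059-0.000016i  (running Σ = +0.710174+0.000000i)
  m=4: -0.000751+0.000194i × -0.000348+0.000036i = +0.000000-0.000000i  (running Σ = +0.710174-0.000000i)
Accumulated sum +0.710174-0.000000i; after 4π/(2l+1) scaling, +0.991590-0.000000i ⇒ P_4 = 0.991590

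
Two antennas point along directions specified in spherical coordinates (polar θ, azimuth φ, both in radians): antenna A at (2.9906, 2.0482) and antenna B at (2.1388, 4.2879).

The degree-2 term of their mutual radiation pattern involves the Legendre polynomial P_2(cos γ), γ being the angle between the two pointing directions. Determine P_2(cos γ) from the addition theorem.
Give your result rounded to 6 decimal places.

Term-by-term m-sum for l=2 (normalisation 4π/5 = 2.513274):
  m=-2: -0.005050-0.007133i × -0.181370-0.206034i = -0.000554+0.002334i  (running Σ = -0.000554+0.002334i)
  m=-1: +0.052786-0.102039i × +0.144287-0.319242i = -0.024959-0.031575i  (running Σ = -0.025513-0.029240i)
  m=0: +0.609375-0.000000i × -0.041578+0.000000i = -0.025336+0.000000i  (running Σ = -0.050849-0.029240i)
  m=1: -0.052786-0.102039i × -0.144287-0.319242i = -0.024959+0.031575i  (running Σ = -0.075808+0.002334i)
  m=2: -0.005050+0.007133i × -0.181370+0.206034i = -0.000554-0.002334i  (running Σ = -0.076362-0.000000i)
Σ over m = -0.076362-0.000000i; ×(4π/5) → -0.191918-0.000000i. Real part: -0.191918

-0.191918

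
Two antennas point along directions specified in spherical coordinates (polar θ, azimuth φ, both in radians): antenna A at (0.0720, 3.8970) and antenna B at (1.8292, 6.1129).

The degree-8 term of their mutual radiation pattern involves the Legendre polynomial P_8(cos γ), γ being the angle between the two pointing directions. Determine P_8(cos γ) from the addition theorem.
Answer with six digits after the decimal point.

Addition theorem: P_8(cos γ) = (4π/17) Σ_m Y*_{lm}(Ω₁) Y_{lm}(Ω₂), m = −8…8:
  m=-8: Y*=(0.000000, -0.000000)  Y=(0.081441, 0.384901)  product (0.000000, 0.000000)
  m=-7: Y*=(-0.000000, 0.000000)  Y=(-0.153819, -0.386460)  product (0.000000, 0.000000)
  m=-6: Y*=(-0.000000, -0.000001)  Y=(-0.003290, -0.005377)  product (-0.000000, 0.000000)
  m=-5: Y*=(0.000015, 0.000011)  Y=(0.233666, 0.266756)  product (0.000001, 0.000007)
  m=-4: Y*=(-0.000355, 0.000043)  Y=(-0.096576, -0.078280)  product (0.000038, 0.000024)
  m=-3: Y*=(0.003269, -0.003918)  Y=(-0.258384, -0.144820)  product (-0.001412, 0.000539)
  m=-2: Y*=(0.003112, 0.051814)  Y=(0.166223, 0.058906)  product (-0.002535, 0.008796)
  m=-1: Y*=(-0.246877, -0.232496)  Y=(0.261491, 0.044964)  product (-0.054102, -0.071896)
  m=+0: Y*=(1.057058, -0.000000)  Y=(-0.190416, 0.000000)  product (-0.201280, 0.000000)
  m=+1: Y*=(0.246877, -0.232496)  Y=(-0.261491, 0.044964)  product (-0.054102, 0.071896)
  m=+2: Y*=(0.003112, -0.051814)  Y=(0.166223, -0.058906)  product (-0.002535, -0.008796)
  m=+3: Y*=(-0.003269, -0.003918)  Y=(0.258384, -0.144820)  product (-0.001412, -0.000539)
  m=+4: Y*=(-0.000355, -0.000043)  Y=(-0.096576, 0.078280)  product (0.000038, -0.000024)
  m=+5: Y*=(-0.000015, 0.000011)  Y=(-0.233666, 0.266756)  product (0.000001, -0.000007)
  m=+6: Y*=(-0.000000, 0.000001)  Y=(-0.003290, 0.005377)  product (-0.000000, -0.000000)
  m=+7: Y*=(0.000000, 0.000000)  Y=(0.153819, -0.386460)  product (0.000000, -0.000000)
  m=+8: Y*=(0.000000, 0.000000)  Y=(0.081441, -0.384901)  product (0.000000, -0.000000)
Σ over m = (-0.317302, -0.000000); ×(4π/17) → (-0.234549, -0.000000). Real part: -0.234549

-0.234549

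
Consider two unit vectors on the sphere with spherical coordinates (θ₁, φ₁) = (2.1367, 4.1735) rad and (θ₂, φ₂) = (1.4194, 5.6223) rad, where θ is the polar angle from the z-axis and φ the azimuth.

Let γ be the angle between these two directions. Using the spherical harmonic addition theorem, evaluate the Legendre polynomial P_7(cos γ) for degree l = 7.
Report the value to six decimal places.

Summing Y*_{l m}(θ₁,φ₁)·Y_{l m}(θ₂,φ₂) over m ∈ [−7, 7]; prefactor 4π/(2·7+1) = 0.837758:
  m=-7: Y*=(-0.090027, -0.123312)  Y=(-0.039715, -0.459637)  product (-0.053103, 0.046277)
  m=-6: Y*=(-0.361347, 0.033244)  Y=(-0.178951, -0.193219)  product (0.071087, 0.063870)
  m=-5: Y*=(-0.186111, 0.388102)  Y=(0.240754, 0.039553)  product (-0.060158, 0.086076)
  m=-4: Y*=(0.081304, 0.122817)  Y=(0.251122, -0.136554)  product (0.037188, 0.019740)
  m=-3: Y*=(-0.276201, 0.012678)  Y=(-0.067290, 0.154037)  product (0.016633, -0.043398)
  m=-2: Y*=(-0.135926, 0.252994)  Y=(0.071451, 0.280967)  product (-0.080795, -0.020114)
  m=-1: Y*=(-0.085575, -0.143120)  Y=(-0.108686, -0.084506)  product (-0.002794, 0.022787)
  m=+0: Y*=(-0.310330, -0.000000)  Y=(-0.290300, 0.000000)  product (0.090089, 0.000000)
  m=+1: Y*=(0.085575, -0.143120)  Y=(0.108686, -0.084506)  product (-0.002794, -0.022787)
  m=+2: Y*=(-0.135926, -0.252994)  Y=(0.071451, -0.280967)  product (-0.080795, 0.020114)
  m=+3: Y*=(0.276201, 0.012678)  Y=(0.067290, 0.154037)  product (0.016633, 0.043398)
  m=+4: Y*=(0.081304, -0.122817)  Y=(0.251122, 0.136554)  product (0.037188, -0.019740)
  m=+5: Y*=(0.186111, 0.388102)  Y=(-0.240754, 0.039553)  product (-0.060158, -0.086076)
  m=+6: Y*=(-0.361347, -0.033244)  Y=(-0.178951, 0.193219)  product (0.071087, -0.063870)
  m=+7: Y*=(0.090027, -0.123312)  Y=(0.039715, -0.459637)  product (-0.053103, -0.046277)
Accumulated sum (-0.053795, 0.000000); after 4π/(2l+1) scaling, (-0.045067, 0.000000) ⇒ P_7 = -0.045067

-0.045067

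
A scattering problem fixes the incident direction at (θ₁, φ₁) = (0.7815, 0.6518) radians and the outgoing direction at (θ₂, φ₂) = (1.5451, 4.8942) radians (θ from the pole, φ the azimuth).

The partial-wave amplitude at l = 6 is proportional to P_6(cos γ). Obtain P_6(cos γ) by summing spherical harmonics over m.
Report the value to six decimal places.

0.130469

Term-by-term m-sum for l=6 (normalisation 4π/13 = 0.966644):
  m=-6: Y*=(-0.042378, -0.041027)  Y=(-0.222607, 0.427661)  product (0.026979, -0.008990)
  m=-5: Y*=(-0.204509, -0.024122)  Y=(0.033865, 0.026378)  product (-0.006289, -0.006211)
  m=-4: Y*=(-0.343293, 0.203172)  Y=(-0.264234, 0.235160)  product (0.042932, -0.134414)
  m=-3: Y*=(-0.154152, 0.380846)  Y=(0.025959, 0.042778)  product (-0.020293, 0.003292)
  m=-2: Y*=(0.013181, 0.048152)  Y=(-0.300588, 0.114387)  product (-0.009470, -0.012966)
  m=-1: Y*=(-0.284572, -0.217142)  Y=(0.009528, 0.051830)  product (0.008543, -0.016818)
  m=+0: Y*=(-0.160052, -0.000000)  Y=(-0.313448, 0.000000)  product (0.050168, 0.000000)
  m=+1: Y*=(0.284572, -0.217142)  Y=(-0.009528, 0.051830)  product (0.008543, 0.016818)
  m=+2: Y*=(0.013181, -0.048152)  Y=(-0.300588, -0.114387)  product (-0.009470, 0.012966)
  m=+3: Y*=(0.154152, 0.380846)  Y=(-0.025959, 0.042778)  product (-0.020293, -0.003292)
  m=+4: Y*=(-0.343293, -0.203172)  Y=(-0.264234, -0.235160)  product (0.042932, 0.134414)
  m=+5: Y*=(0.204509, -0.024122)  Y=(-0.033865, 0.026378)  product (-0.006289, 0.006211)
  m=+6: Y*=(-0.042378, 0.041027)  Y=(-0.222607, -0.427661)  product (0.026979, 0.008990)
Σ over m = (0.134971, 0.000000); ×(4π/13) → (0.130469, 0.000000). Real part: 0.130469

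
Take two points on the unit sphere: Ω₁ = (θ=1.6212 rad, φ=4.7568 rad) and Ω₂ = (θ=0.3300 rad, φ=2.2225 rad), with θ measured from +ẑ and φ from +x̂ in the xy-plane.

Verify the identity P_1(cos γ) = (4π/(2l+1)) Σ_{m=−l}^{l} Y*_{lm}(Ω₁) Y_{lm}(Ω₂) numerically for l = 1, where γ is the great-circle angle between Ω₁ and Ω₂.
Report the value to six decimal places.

-0.313429

Summing Y*_{l m}(θ₁,φ₁)·Y_{l m}(θ₂,φ₂) over m ∈ [−1, 1]; prefactor 4π/(2·1+1) = 4.188790:
  m=-1: Y*=(0.015319, -0.344715)  Y=(-0.067905, -0.089010)  product (-0.031723, 0.022044)
  m=+0: Y*=(-0.024617, -0.000000)  Y=(0.462239, 0.000000)  product (-0.011379, -0.000000)
  m=+1: Y*=(-0.015319, -0.344715)  Y=(0.067905, -0.089010)  product (-0.031723, -0.022044)
Accumulated sum (-0.074826, 0.000000); after 4π/(2l+1) scaling, (-0.313429, 0.000000) ⇒ P_1 = -0.313429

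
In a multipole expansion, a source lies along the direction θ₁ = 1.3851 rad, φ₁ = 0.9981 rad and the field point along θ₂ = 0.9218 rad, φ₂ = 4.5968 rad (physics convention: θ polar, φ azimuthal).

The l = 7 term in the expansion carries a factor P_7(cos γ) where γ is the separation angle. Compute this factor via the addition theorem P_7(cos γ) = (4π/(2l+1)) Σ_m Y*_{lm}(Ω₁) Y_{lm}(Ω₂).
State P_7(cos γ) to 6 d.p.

-0.323562

Expand P_7 via completeness: Σ_{m} conj(Y_{7,m}) at Ω₁ times Y_{7,m} at Ω₂ —
  m=-7: Y*=(0.337728, 0.286499)  Y=(0.073719, -0.070302)  product (0.045038, -0.002622)
  m=-6: Y*=(0.297894, -0.090385)  Y=(-0.222354, -0.184841)  product (-0.082945, -0.034966)
  m=-5: Y*=(-0.051436, 0.180155)  Y=(-0.241182, 0.369777)  product (-0.054212, -0.062470)
  m=-4: Y*=(0.213122, 0.243000)  Y=(0.279656, 0.139377)  product (0.025732, 0.097661)
  m=-3: Y*=(-0.095195, 0.014124)  Y=(-0.038557, 0.106697)  product (0.002163, -0.010702)
  m=-2: Y*=(-0.131460, 0.290155)  Y=(0.356405, 0.083893)  product (-0.071195, 0.092384)
  m=-1: Y*=(-0.032530, -0.050452)  Y=(0.004847, -0.041749)  product (-0.002264, 0.001114)
  m=+0: Y*=(-0.315820, -0.000000)  Y=(0.351026, 0.000000)  product (-0.110861, -0.000000)
  m=+1: Y*=(0.032530, -0.050452)  Y=(-0.004847, -0.041749)  product (-0.002264, -0.001114)
  m=+2: Y*=(-0.131460, -0.290155)  Y=(0.356405, -0.083893)  product (-0.071195, -0.092384)
  m=+3: Y*=(0.095195, 0.014124)  Y=(0.038557, 0.106697)  product (0.002163, 0.010702)
  m=+4: Y*=(0.213122, -0.243000)  Y=(0.279656, -0.139377)  product (0.025732, -0.097661)
  m=+5: Y*=(0.051436, 0.180155)  Y=(0.241182, 0.369777)  product (-0.054212, 0.062470)
  m=+6: Y*=(0.297894, 0.090385)  Y=(-0.222354, 0.184841)  product (-0.082945, 0.034966)
  m=+7: Y*=(-0.337728, 0.286499)  Y=(-0.073719, -0.070302)  product (0.045038, 0.002622)
Total Σ_m = (-0.386223, 0.000000). Multiply by 0.837758: (-0.323562, 0.000000). P_7(cos γ) = -0.323562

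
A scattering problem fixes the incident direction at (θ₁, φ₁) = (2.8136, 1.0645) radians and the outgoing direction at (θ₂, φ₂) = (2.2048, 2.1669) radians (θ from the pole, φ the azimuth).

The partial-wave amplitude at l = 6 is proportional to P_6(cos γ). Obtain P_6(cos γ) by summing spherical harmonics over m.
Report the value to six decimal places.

Addition theorem: P_6(cos γ) = (4π/13) Σ_m Y*_{lm}(Ω₁) Y_{lm}(Ω₂), m = −6…6:
  term(m=-6) = +0.000067-0.000023i   from Y*(Ω₁)=+0.000537+0.000056i, Y(Ω₂)=+0.119806-0.055677i
  term(m=-5) = +0.001326+0.001289i   from Y*(Ω₁)=-0.003149+0.004505i, Y(Ω₂)=+0.053966-0.332137i
  term(m=-4) = -0.004363+0.013967i   from Y*(Ω₁)=-0.014939-0.030584i, Y(Ω₂)=-0.312450-0.295295i
  term(m=-3) = -0.024201+0.004045i   from Y*(Ω₁)=+0.141201+0.007336i, Y(Ω₂)=-0.169448+0.037450i
  term(m=-2) = +0.060317+0.082034i   from Y*(Ω₁)=-0.203624+0.326085i, Y(Ω₂)=+0.097894-0.246103i
  term(m=-1) = -0.075408+0.149043i   from Y*(Ω₁)=-0.281454-0.507577i, Y(Ω₂)=-0.161575-0.238160i
  term(m=+0) = +0.029205+0.000000i   from Y*(Ω₁)=+0.151186-0.000000i, Y(Ω₂)=+0.193172+0.000000i
  term(m=+1) = -0.075408-0.149043i   from Y*(Ω₁)=+0.281454-0.507577i, Y(Ω₂)=+0.161575-0.238160i
  term(m=+2) = +0.060317-0.082034i   from Y*(Ω₁)=-0.203624-0.326085i, Y(Ω₂)=+0.097894+0.246103i
  term(m=+3) = -0.024201-0.004045i   from Y*(Ω₁)=-0.141201+0.007336i, Y(Ω₂)=+0.169448+0.037450i
  term(m=+4) = -0.004363-0.013967i   from Y*(Ω₁)=-0.014939+0.030584i, Y(Ω₂)=-0.312450+0.295295i
  term(m=+5) = +0.001326-0.001289i   from Y*(Ω₁)=+0.003149+0.004505i, Y(Ω₂)=-0.053966-0.332137i
  term(m=+6) = +0.000067+0.000023i   from Y*(Ω₁)=+0.000537-0.000056i, Y(Ω₂)=+0.119806+0.055677i
Accumulated sum -0.055319-0.000000i; after 4π/(2l+1) scaling, -0.053474-0.000000i ⇒ P_6 = -0.053474

-0.053474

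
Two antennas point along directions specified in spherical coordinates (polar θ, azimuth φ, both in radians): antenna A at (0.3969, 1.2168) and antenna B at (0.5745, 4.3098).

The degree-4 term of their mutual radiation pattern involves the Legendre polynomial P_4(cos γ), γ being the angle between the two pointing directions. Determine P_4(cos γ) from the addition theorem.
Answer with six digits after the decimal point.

-0.375602

Expand P_4 via completeness: Σ_{m} conj(Y_{4,m}) at Ω₁ times Y_{4,m} at Ω₂ —
  [-4]  conj(Y_{4,-4})(Ω₁) = +0.001524-0.009763i ; Y_{4,-4}(Ω₂) = -0.001526+0.038560i ; Δ = +0.000374+0.000074i
  [-3]  conj(Y_{4,-3})(Ω₁) = -0.058234-0.032483i ; Y_{4,-3}(Ω₂) = +0.157622-0.059875i ; Δ = -0.011124-0.001633i
  [-2]  conj(Y_{4,-2})(Ω₁) = -0.188123+0.161042i ; Y_{4,-2}(Ω₂) = -0.269231-0.280098i ; Δ = +0.095756+0.009336i
  [-1]  conj(Y_{4,-1})(Ω₁) = +0.172709+0.467331i ; Y_{4,-1}(Ω₂) = -0.163437+0.383792i ; Δ = -0.207585-0.010095i
  [+0]  conj(Y_{4,0})(Ω₁) = +0.296659-0.000000i ; Y_{4,0}(Ω₂) = -0.080389+0.000000i ; Δ = -0.023848+0.000000i
  [+1]  conj(Y_{4,1})(Ω₁) = -0.172709+0.467331i ; Y_{4,1}(Ω₂) = +0.163437+0.383792i ; Δ = -0.207585+0.010095i
  [+2]  conj(Y_{4,2})(Ω₁) = -0.188123-0.161042i ; Y_{4,2}(Ω₂) = -0.269231+0.280098i ; Δ = +0.095756-0.009336i
  [+3]  conj(Y_{4,3})(Ω₁) = +0.058234-0.032483i ; Y_{4,3}(Ω₂) = -0.157622-0.059875i ; Δ = -0.011124+0.001633i
  [+4]  conj(Y_{4,4})(Ω₁) = +0.001524+0.009763i ; Y_{4,4}(Ω₂) = -0.001526-0.038560i ; Δ = +0.000374-0.000074i
Σ over m = -0.269005+0.000000i; ×(4π/9) → -0.375602+0.000000i. Real part: -0.375602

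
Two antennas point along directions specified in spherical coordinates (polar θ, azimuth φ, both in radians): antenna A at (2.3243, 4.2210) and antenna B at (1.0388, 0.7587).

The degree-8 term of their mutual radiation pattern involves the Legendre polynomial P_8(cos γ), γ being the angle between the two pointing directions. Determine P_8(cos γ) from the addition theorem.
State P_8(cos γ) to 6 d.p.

-0.215729

Term-by-term m-sum for l=8 (normalisation 4π/17 = 0.739198):
  m=-8: -0.029046+0.029287i × +0.153258+0.033241i = -0.005425+0.003523i  (running Σ = -0.005425+0.003523i)
  m=-7: +0.045466+0.147960i × +0.208024+0.305042i = -0.035676+0.044648i  (running Σ = -0.041101+0.048171i)
  m=-6: +0.334707+0.065503i × -0.070336+0.435318i = -0.052056+0.141097i  (running Σ = -0.093157+0.189268i)
  m=-5: +0.291942-0.357607i × -0.133983+0.102258i = -0.002547+0.077767i  (running Σ = -0.095704+0.267035i)
  m=-4: -0.113100-0.271464i × +0.257251+0.027577i = -0.021609-0.072953i  (running Σ = -0.117313+0.194081i)
  m=-3: +0.144145+0.013972i × +0.203678+0.239229i = +0.026017+0.037329i  (running Σ = -0.091296+0.231411i)
  m=-2: +0.211201-0.316791i × +0.005876-0.109946i = -0.033589-0.025082i  (running Σ = -0.124885+0.206329i)
  m=-1: -0.014226-0.026583i × +0.243892-0.231205i = -0.009616-0.003194i  (running Σ = -0.134501+0.203135i)
  m=0: +0.368747-0.000000i × -0.061939+0.000000i = -0.022840+0.000000i  (running Σ = -0.157341+0.203135i)
  m=1: +0.014226-0.026583i × -0.243892-0.231205i = -0.009616+0.003194i  (running Σ = -0.166957+0.206329i)
  m=2: +0.211201+0.316791i × +0.005876+0.109946i = -0.033589+0.025082i  (running Σ = -0.200545+0.231411i)
  m=3: -0.144145+0.013972i × -0.203678+0.239229i = +0.026017-0.037329i  (running Σ = -0.174529+0.194081i)
  m=4: -0.113100+0.271464i × +0.257251-0.027577i = -0.021609+0.072953i  (running Σ = -0.196138+0.267035i)
  m=5: -0.291942-0.357607i × +0.133983+0.102258i = -0.002547-0.077767i  (running Σ = -0.198685+0.189268i)
  m=6: +0.334707-0.065503i × -0.070336-0.435318i = -0.052056-0.141097i  (running Σ = -0.250741+0.048171i)
  m=7: -0.045466+0.147960i × -0.208024+0.305042i = -0.035676-0.044648i  (running Σ = -0.286417+0.003523i)
  m=8: -0.029046-0.029287i × +0.153258-0.033241i = -0.005425-0.003523i  (running Σ = -0.291842-0.000000i)
Σ over m = -0.291842-0.000000i; ×(4π/17) → -0.215729-0.000000i. Real part: -0.215729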